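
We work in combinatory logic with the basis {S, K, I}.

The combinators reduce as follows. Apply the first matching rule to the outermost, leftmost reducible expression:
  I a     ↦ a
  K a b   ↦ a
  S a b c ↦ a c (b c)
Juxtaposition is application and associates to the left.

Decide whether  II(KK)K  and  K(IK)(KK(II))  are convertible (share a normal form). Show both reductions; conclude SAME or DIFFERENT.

Answer: SAME — A ⇓ K, B ⇓ K

Reduction:
Term A:
  start: II(KK)K
  step 1: I(KK)K
  step 2: KKK
  step 3: K

Term B:
  start: K(IK)(KK(II))
  step 1: IK
  step 2: K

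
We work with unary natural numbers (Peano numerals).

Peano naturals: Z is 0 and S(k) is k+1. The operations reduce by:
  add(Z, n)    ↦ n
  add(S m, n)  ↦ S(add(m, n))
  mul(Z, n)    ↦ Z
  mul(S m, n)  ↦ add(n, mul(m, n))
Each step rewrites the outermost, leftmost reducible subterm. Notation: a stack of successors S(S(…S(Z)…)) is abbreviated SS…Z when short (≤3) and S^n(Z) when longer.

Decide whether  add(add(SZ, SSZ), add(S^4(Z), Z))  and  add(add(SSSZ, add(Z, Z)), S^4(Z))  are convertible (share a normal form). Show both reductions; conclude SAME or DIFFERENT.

Term A:
  start: add(add(SZ, SSZ), add(S^4(Z), Z))
  step 1: add(S(add(Z, SSZ)), add(S^4(Z), Z))
  step 2: S(add(add(Z, SSZ), add(S^4(Z), Z)))
  step 3: S(add(SSZ, add(S^4(Z), Z)))
  step 4: S(S(add(SZ, add(S^4(Z), Z))))
  step 5: S(S(S(add(Z, add(S^4(Z), Z)))))
  step 6: S(S(S(add(S^4(Z), Z))))
  step 7: S(S(S(S(add(SSSZ, Z)))))
  step 8: S(S(S(S(S(add(SSZ, Z))))))
  step 9: S(S(S(S(S(S(add(SZ, Z)))))))
  step 10: S(S(S(S(S(S(S(add(Z, Z))))))))
  step 11: S^7(Z)

Term B:
  start: add(add(SSSZ, add(Z, Z)), S^4(Z))
  step 1: add(S(add(SSZ, add(Z, Z))), S^4(Z))
  step 2: S(add(add(SSZ, add(Z, Z)), S^4(Z)))
  step 3: S(add(S(add(SZ, add(Z, Z))), S^4(Z)))
  step 4: S(S(add(add(SZ, add(Z, Z)), S^4(Z))))
  step 5: S(S(add(S(add(Z, add(Z, Z))), S^4(Z))))
  step 6: S(S(S(add(add(Z, add(Z, Z)), S^4(Z)))))
  step 7: S(S(S(add(add(Z, Z), S^4(Z)))))
  step 8: S(S(S(add(Z, S^4(Z)))))
  step 9: S^7(Z)

Answer: SAME — A ⇓ S^7(Z), B ⇓ S^7(Z)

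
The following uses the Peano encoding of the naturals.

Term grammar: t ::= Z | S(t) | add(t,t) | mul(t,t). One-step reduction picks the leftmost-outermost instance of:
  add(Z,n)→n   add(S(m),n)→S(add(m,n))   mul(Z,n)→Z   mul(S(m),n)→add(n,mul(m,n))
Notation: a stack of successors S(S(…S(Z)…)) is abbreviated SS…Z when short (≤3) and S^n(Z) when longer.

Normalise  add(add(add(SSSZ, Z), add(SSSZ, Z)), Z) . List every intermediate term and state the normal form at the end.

Answer: normal form = S^6(Z)  (in 19 steps)

Working:
  start: add(add(add(SSSZ, Z), add(SSSZ, Z)), Z)
  step 1: add(add(S(add(SSZ, Z)), add(SSSZ, Z)), Z)
  step 2: add(S(add(add(SSZ, Z), add(SSSZ, Z))), Z)
  step 3: S(add(add(add(SSZ, Z), add(SSSZ, Z)), Z))
  step 4: S(add(add(S(add(SZ, Z)), add(SSSZ, Z)), Z))
  step 5: S(add(S(add(add(SZ, Z), add(SSSZ, Z))), Z))
  step 6: S(S(add(add(add(SZ, Z), add(SSSZ, Z)), Z)))
  step 7: S(S(add(add(S(add(Z, Z)), add(SSSZ, Z)), Z)))
  step 8: S(S(add(S(add(add(Z, Z), add(SSSZ, Z))), Z)))
  step 9: S(S(S(add(add(add(Z, Z), add(SSSZ, Z)), Z))))
  step 10: S(S(S(add(add(Z, add(SSSZ, Z)), Z))))
  step 11: S(S(S(add(add(SSSZ, Z), Z))))
  step 12: S(S(S(add(S(add(SSZ, Z)), Z))))
  step 13: S(S(S(S(add(add(SSZ, Z), Z)))))
  step 14: S(S(S(S(add(S(add(SZ, Z)), Z)))))
  step 15: S(S(S(S(S(add(add(SZ, Z), Z))))))
  step 16: S(S(S(S(S(add(S(add(Z, Z)), Z))))))
  step 17: S(S(S(S(S(S(add(add(Z, Z), Z)))))))
  step 18: S(S(S(S(S(S(add(Z, Z)))))))
  step 19: S^6(Z)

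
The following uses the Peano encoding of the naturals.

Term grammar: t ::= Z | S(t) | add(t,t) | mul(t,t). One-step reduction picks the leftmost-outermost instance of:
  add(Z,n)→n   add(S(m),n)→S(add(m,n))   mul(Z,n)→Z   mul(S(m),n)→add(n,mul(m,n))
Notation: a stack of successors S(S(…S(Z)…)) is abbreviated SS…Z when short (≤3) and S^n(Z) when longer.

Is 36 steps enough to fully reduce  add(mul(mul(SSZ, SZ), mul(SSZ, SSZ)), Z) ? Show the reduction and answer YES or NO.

Answer: NO — after 36 steps the term is S(S(S(S(S(S(add(S(add(add(SZ, mul(Z, SSZ)), mul(add(Z, mul(Z, SZ)), mul(SSZ, SSZ)))), Z))))))), not yet normal

Working:
  start: add(mul(mul(SSZ, SZ), mul(SSZ, SSZ)), Z)
  [1] add(mul(add(SZ, mul(SZ, SZ)), mul(SSZ, SSZ)), Z)
  [2] add(mul(S(add(Z, mul(SZ, SZ))), mul(SSZ, SSZ)), Z)
  [3] add(add(mul(SSZ, SSZ), mul(add(Z, mul(SZ, SZ)), mul(SSZ, SSZ))), Z)
  [4] add(add(add(SSZ, mul(SZ, SSZ)), mul(add(Z, mul(SZ, SZ)), mul(SSZ, SSZ))), Z)
  [5] add(add(S(add(SZ, mul(SZ, SSZ))), mul(add(Z, mul(SZ, SZ)), mul(SSZ, SSZ))), Z)
  [6] add(S(add(add(SZ, mul(SZ, SSZ)), mul(add(Z, mul(SZ, SZ)), mul(SSZ, SSZ)))), Z)
  [7] S(add(add(add(SZ, mul(SZ, SSZ)), mul(add(Z, mul(SZ, SZ)), mul(SSZ, SSZ))), Z))
  [8] S(add(add(S(add(Z, mul(SZ, SSZ))), mul(add(Z, mul(SZ, SZ)), mul(SSZ, SSZ))), Z))
  [9] S(add(S(add(add(Z, mul(SZ, SSZ)), mul(add(Z, mul(SZ, SZ)), mul(SSZ, SSZ)))), Z))
  [10] S(S(add(add(add(Z, mul(SZ, SSZ)), mul(add(Z, mul(SZ, SZ)), mul(SSZ, SSZ))), Z)))
  [11] S(S(add(add(mul(SZ, SSZ), mul(add(Z, mul(SZ, SZ)), mul(SSZ, SSZ))), Z)))
  [12] S(S(add(add(add(SSZ, mul(Z, SSZ)), mul(add(Z, mul(SZ, SZ)), mul(SSZ, SSZ))), Z)))
  [13] S(S(add(add(S(add(SZ, mul(Z, SSZ))), mul(add(Z, mul(SZ, SZ)), mul(SSZ, SSZ))), Z)))
  [14] S(S(add(S(add(add(SZ, mul(Z, SSZ)), mul(add(Z, mul(SZ, SZ)), mul(SSZ, SSZ)))), Z)))
  [15] S(S(S(add(add(add(SZ, mul(Z, SSZ)), mul(add(Z, mul(SZ, SZ)), mul(SSZ, SSZ))), Z))))
  [16] S(S(S(add(add(S(add(Z, mul(Z, SSZ))), mul(add(Z, mul(SZ, SZ)), mul(SSZ, SSZ))), Z))))
  [17] S(S(S(add(S(add(add(Z, mul(Z, SSZ)), mul(add(Z, mul(SZ, SZ)), mul(SSZ, SSZ)))), Z))))
  [18] S(S(S(S(add(add(add(Z, mul(Z, SSZ)), mul(add(Z, mul(SZ, SZ)), mul(SSZ, SSZ))), Z)))))
  [19] S(S(S(S(add(add(mul(Z, SSZ), mul(add(Z, mul(SZ, SZ)), mul(SSZ, SSZ))), Z)))))
  [20] S(S(S(S(add(add(Z, mul(add(Z, mul(SZ, SZ)), mul(SSZ, SSZ))), Z)))))
  [21] S(S(S(S(add(mul(add(Z, mul(SZ, SZ)), mul(SSZ, SSZ)), Z)))))
  [22] S(S(S(S(add(mul(mul(SZ, SZ), mul(SSZ, SSZ)), Z)))))
  [23] S(S(S(S(add(mul(add(SZ, mul(Z, SZ)), mul(SSZ, SSZ)), Z)))))
  [24] S(S(S(S(add(mul(S(add(Z, mul(Z, SZ))), mul(SSZ, SSZ)), Z)))))
  [25] S(S(S(S(add(add(mul(SSZ, SSZ), mul(add(Z, mul(Z, SZ)), mul(SSZ, SSZ))), Z)))))
  [26] S(S(S(S(add(add(add(SSZ, mul(SZ, SSZ)), mul(add(Z, mul(Z, SZ)), mul(SSZ, SSZ))), Z)))))
  [27] S(S(S(S(add(add(S(add(SZ, mul(SZ, SSZ))), mul(add(Z, mul(Z, SZ)), mul(SSZ, SSZ))), Z)))))
  [28] S(S(S(S(add(S(add(add(SZ, mul(SZ, SSZ)), mul(add(Z, mul(Z, SZ)), mul(SSZ, SSZ)))), Z)))))
  [29] S(S(S(S(S(add(add(add(SZ, mul(SZ, SSZ)), mul(add(Z, mul(Z, SZ)), mul(SSZ, SSZ))), Z))))))
  [30] S(S(S(S(S(add(add(S(add(Z, mul(SZ, SSZ))), mul(add(Z, mul(Z, SZ)), mul(SSZ, SSZ))), Z))))))
  [31] S(S(S(S(S(add(S(add(add(Z, mul(SZ, SSZ)), mul(add(Z, mul(Z, SZ)), mul(SSZ, SSZ)))), Z))))))
  [32] S(S(S(S(S(S(add(add(add(Z, mul(SZ, SSZ)), mul(add(Z, mul(Z, SZ)), mul(SSZ, SSZ))), Z)))))))
  [33] S(S(S(S(S(S(add(add(mul(SZ, SSZ), mul(add(Z, mul(Z, SZ)), mul(SSZ, SSZ))), Z)))))))
  [34] S(S(S(S(S(S(add(add(add(SSZ, mul(Z, SSZ)), mul(add(Z, mul(Z, SZ)), mul(SSZ, SSZ))), Z)))))))
  [35] S(S(S(S(S(S(add(add(S(add(SZ, mul(Z, SSZ))), mul(add(Z, mul(Z, SZ)), mul(SSZ, SSZ))), Z)))))))
  [36] S(S(S(S(S(S(add(S(add(add(SZ, mul(Z, SSZ)), mul(add(Z, mul(Z, SZ)), mul(SSZ, SSZ)))), Z)))))))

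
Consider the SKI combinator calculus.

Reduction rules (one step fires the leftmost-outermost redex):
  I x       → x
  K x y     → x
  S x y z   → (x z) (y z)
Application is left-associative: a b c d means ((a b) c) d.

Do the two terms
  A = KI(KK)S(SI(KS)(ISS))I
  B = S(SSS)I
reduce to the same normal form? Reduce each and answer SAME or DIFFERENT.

Term A:
  start: KI(KK)S(SI(KS)(ISS))I
  →1  IS(SI(KS)(ISS))I
  →2  S(SI(KS)(ISS))I
  →3  S(I(ISS)(KS(ISS)))I
  →4  S(ISS(KS(ISS)))I
  →5  S(SS(KS(ISS)))I
  →6  S(SSS)I

Term B:
  start: S(SSS)I

Answer: SAME — A ⇓ S(SSS)I, B ⇓ S(SSS)I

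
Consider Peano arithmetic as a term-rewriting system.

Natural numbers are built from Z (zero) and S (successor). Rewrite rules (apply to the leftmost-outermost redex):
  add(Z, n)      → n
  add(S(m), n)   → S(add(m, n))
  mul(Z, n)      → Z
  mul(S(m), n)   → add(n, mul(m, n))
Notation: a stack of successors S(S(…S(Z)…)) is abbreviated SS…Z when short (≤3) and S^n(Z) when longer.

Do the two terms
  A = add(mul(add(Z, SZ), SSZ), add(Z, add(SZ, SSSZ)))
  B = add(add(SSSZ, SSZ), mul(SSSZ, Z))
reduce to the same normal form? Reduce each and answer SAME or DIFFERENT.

Answer: DIFFERENT — A ⇓ S^6(Z), B ⇓ S^5(Z)

Working:
Term A:
  start: add(mul(add(Z, SZ), SSZ), add(Z, add(SZ, SSSZ)))
  [1] add(mul(SZ, SSZ), add(Z, add(SZ, SSSZ)))
  [2] add(add(SSZ, mul(Z, SSZ)), add(Z, add(SZ, SSSZ)))
  [3] add(S(add(SZ, mul(Z, SSZ))), add(Z, add(SZ, SSSZ)))
  [4] S(add(add(SZ, mul(Z, SSZ)), add(Z, add(SZ, SSSZ))))
  [5] S(add(S(add(Z, mul(Z, SSZ))), add(Z, add(SZ, SSSZ))))
  [6] S(S(add(add(Z, mul(Z, SSZ)), add(Z, add(SZ, SSSZ)))))
  [7] S(S(add(mul(Z, SSZ), add(Z, add(SZ, SSSZ)))))
  [8] S(S(add(Z, add(Z, add(SZ, SSSZ)))))
  [9] S(S(add(Z, add(SZ, SSSZ))))
  [10] S(S(add(SZ, SSSZ)))
  [11] S(S(S(add(Z, SSSZ))))
  [12] S^6(Z)

Term B:
  start: add(add(SSSZ, SSZ), mul(SSSZ, Z))
  [1] add(S(add(SSZ, SSZ)), mul(SSSZ, Z))
  [2] S(add(add(SSZ, SSZ), mul(SSSZ, Z)))
  [3] S(add(S(add(SZ, SSZ)), mul(SSSZ, Z)))
  [4] S(S(add(add(SZ, SSZ), mul(SSSZ, Z))))
  [5] S(S(add(S(add(Z, SSZ)), mul(SSSZ, Z))))
  [6] S(S(S(add(add(Z, SSZ), mul(SSSZ, Z)))))
  [7] S(S(S(add(SSZ, mul(SSSZ, Z)))))
  [8] S(S(S(S(add(SZ, mul(SSSZ, Z))))))
  [9] S(S(S(S(S(add(Z, mul(SSSZ, Z)))))))
  [10] S(S(S(S(S(mul(SSSZ, Z))))))
  [11] S(S(S(S(S(add(Z, mul(SSZ, Z)))))))
  [12] S(S(S(S(S(mul(SSZ, Z))))))
  [13] S(S(S(S(S(add(Z, mul(SZ, Z)))))))
  [14] S(S(S(S(S(mul(SZ, Z))))))
  [15] S(S(S(S(S(add(Z, mul(Z, Z)))))))
  [16] S(S(S(S(S(mul(Z, Z))))))
  [17] S^5(Z)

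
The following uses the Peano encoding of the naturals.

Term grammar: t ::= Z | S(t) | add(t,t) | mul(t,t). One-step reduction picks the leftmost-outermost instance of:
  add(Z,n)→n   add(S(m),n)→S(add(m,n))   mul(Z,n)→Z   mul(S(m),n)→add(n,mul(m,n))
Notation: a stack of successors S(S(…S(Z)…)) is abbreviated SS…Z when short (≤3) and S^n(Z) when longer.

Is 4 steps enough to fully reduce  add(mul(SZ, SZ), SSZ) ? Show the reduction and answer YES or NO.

Answer: NO — after 4 steps the term is S(add(mul(Z, SZ), SSZ)), not yet normal

Derivation:
  start: add(mul(SZ, SZ), SSZ)
  →1  add(add(SZ, mul(Z, SZ)), SSZ)
  →2  add(S(add(Z, mul(Z, SZ))), SSZ)
  →3  S(add(add(Z, mul(Z, SZ)), SSZ))
  →4  S(add(mul(Z, SZ), SSZ))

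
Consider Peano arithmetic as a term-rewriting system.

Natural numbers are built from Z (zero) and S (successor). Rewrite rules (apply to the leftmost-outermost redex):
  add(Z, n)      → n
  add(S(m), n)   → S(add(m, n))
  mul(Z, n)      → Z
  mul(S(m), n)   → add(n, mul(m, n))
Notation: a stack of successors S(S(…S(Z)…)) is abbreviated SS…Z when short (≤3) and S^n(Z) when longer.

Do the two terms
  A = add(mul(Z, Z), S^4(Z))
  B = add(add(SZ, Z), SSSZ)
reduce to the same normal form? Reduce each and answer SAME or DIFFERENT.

Term A:
  start: add(mul(Z, Z), S^4(Z))
  step 1: add(Z, S^4(Z))
  step 2: S^4(Z)

Term B:
  start: add(add(SZ, Z), SSSZ)
  step 1: add(S(add(Z, Z)), SSSZ)
  step 2: S(add(add(Z, Z), SSSZ))
  step 3: S(add(Z, SSSZ))
  step 4: S^4(Z)

Answer: SAME — A ⇓ S^4(Z), B ⇓ S^4(Z)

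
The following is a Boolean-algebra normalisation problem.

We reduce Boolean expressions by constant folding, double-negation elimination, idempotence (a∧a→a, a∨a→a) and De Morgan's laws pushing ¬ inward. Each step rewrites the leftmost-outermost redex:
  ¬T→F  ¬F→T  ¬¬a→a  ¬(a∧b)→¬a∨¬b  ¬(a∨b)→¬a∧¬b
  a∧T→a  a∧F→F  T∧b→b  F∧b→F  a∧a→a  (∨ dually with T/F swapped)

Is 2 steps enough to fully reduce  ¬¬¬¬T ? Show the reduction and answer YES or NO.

Answer: YES — reaches normal form T in 2 ≤ 2 steps

Working:
  start: ¬¬¬¬T
  [1] ¬¬T
  [2] T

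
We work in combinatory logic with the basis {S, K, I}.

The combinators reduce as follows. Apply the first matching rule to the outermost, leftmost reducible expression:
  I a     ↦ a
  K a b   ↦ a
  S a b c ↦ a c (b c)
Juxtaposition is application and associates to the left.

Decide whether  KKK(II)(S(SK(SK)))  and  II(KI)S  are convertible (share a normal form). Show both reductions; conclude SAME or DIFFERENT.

Term A:
  start: KKK(II)(S(SK(SK)))
  →1  K(II)(S(SK(SK)))
  →2  II
  →3  I

Term B:
  start: II(KI)S
  →1  I(KI)S
  →2  KIS
  →3  I

Answer: SAME — A ⇓ I, B ⇓ I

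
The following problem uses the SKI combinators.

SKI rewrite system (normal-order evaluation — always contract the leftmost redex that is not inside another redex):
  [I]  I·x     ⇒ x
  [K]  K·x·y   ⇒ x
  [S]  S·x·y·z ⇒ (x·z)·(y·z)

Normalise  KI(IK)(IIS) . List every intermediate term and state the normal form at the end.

  start: KI(IK)(IIS)
  [1] I(IIS)
  [2] IIS
  [3] IS
  [4] S

Answer: normal form = S  (in 4 steps)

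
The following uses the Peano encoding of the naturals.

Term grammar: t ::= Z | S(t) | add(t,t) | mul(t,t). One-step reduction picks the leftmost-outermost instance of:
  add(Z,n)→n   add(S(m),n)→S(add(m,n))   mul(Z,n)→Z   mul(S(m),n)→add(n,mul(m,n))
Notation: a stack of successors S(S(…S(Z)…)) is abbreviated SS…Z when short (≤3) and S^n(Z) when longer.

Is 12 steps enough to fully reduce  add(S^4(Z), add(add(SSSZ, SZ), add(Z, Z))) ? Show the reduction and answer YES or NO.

  start: add(S^4(Z), add(add(SSSZ, SZ), add(Z, Z)))
  →1  S(add(SSSZ, add(add(SSSZ, SZ), add(Z, Z))))
  →2  S(S(add(SSZ, add(add(SSSZ, SZ), add(Z, Z)))))
  →3  S(S(S(add(SZ, add(add(SSSZ, SZ), add(Z, Z))))))
  →4  S(S(S(S(add(Z, add(add(SSSZ, SZ), add(Z, Z)))))))
  →5  S(S(S(S(add(add(SSSZ, SZ), add(Z, Z))))))
  →6  S(S(S(S(add(S(add(SSZ, SZ)), add(Z, Z))))))
  →7  S(S(S(S(S(add(add(SSZ, SZ), add(Z, Z)))))))
  →8  S(S(S(S(S(add(S(add(SZ, SZ)), add(Z, Z)))))))
  →9  S(S(S(S(S(S(add(add(SZ, SZ), add(Z, Z))))))))
  →10  S(S(S(S(S(S(add(S(add(Z, SZ)), add(Z, Z))))))))
  →11  S(S(S(S(S(S(S(add(add(Z, SZ), add(Z, Z)))))))))
  →12  S(S(S(S(S(S(S(add(SZ, add(Z, Z)))))))))

Answer: NO — after 12 steps the term is S(S(S(S(S(S(S(add(SZ, add(Z, Z))))))))), not yet normal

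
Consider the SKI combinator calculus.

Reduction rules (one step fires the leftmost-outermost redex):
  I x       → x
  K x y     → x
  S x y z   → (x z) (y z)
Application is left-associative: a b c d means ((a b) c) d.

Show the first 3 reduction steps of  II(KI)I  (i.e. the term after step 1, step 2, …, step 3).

Answer: after 3 steps: I

Derivation:
  start: II(KI)I
  step 1: I(KI)I
  step 2: KII
  step 3: I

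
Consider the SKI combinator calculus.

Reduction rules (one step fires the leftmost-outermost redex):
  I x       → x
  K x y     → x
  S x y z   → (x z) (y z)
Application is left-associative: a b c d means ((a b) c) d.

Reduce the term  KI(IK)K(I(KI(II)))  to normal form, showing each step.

  start: KI(IK)K(I(KI(II)))
  [1] IK(I(KI(II)))
  [2] K(I(KI(II)))
  [3] K(KI(II))
  [4] KI

Answer: normal form = KI  (in 4 steps)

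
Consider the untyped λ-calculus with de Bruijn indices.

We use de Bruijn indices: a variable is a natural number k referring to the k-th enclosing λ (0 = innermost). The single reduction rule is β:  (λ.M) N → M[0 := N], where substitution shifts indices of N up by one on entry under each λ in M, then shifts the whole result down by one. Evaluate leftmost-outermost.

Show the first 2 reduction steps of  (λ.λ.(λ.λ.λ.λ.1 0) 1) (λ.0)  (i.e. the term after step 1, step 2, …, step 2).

Answer: after 2 steps: λ.λ.λ.λ.1 0

Derivation:
  start: (λ.λ.(λ.λ.λ.λ.1 0) 1) (λ.0)
  →1  λ.(λ.λ.λ.λ.1 0) (λ.0)
  →2  λ.λ.λ.λ.1 0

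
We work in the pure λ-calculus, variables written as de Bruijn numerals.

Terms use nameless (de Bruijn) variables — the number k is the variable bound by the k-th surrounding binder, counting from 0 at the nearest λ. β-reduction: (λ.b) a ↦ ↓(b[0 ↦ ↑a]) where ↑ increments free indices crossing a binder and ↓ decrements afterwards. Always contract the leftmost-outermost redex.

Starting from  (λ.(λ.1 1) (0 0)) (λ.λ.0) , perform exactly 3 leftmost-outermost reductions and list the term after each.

Answer: after 3 steps: λ.0

Working:
  start: (λ.(λ.1 1) (0 0)) (λ.λ.0)
  →1  (λ.(λ.λ.0) (λ.λ.0)) ((λ.λ.0) (λ.λ.0))
  →2  (λ.λ.0) (λ.λ.0)
  →3  λ.0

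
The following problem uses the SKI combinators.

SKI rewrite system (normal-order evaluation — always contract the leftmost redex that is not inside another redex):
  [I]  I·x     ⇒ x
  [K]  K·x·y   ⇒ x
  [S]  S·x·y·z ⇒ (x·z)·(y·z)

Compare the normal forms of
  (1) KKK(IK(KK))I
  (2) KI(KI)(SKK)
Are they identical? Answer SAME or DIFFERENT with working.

Term A:
  start: KKK(IK(KK))I
  step 1: K(IK(KK))I
  step 2: IK(KK)
  step 3: K(KK)

Term B:
  start: KI(KI)(SKK)
  step 1: I(SKK)
  step 2: SKK

Answer: DIFFERENT — A ⇓ K(KK), B ⇓ SKK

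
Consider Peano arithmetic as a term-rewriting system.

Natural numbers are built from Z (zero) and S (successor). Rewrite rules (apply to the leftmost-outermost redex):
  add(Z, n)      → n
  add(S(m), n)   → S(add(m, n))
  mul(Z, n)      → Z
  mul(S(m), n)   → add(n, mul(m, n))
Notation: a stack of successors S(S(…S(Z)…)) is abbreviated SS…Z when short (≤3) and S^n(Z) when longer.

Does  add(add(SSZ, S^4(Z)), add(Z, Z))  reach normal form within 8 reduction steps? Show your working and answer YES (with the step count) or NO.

  start: add(add(SSZ, S^4(Z)), add(Z, Z))
  [1] add(S(add(SZ, S^4(Z))), add(Z, Z))
  [2] S(add(add(SZ, S^4(Z)), add(Z, Z)))
  [3] S(add(S(add(Z, S^4(Z))), add(Z, Z)))
  [4] S(S(add(add(Z, S^4(Z)), add(Z, Z))))
  [5] S(S(add(S^4(Z), add(Z, Z))))
  [6] S(S(S(add(SSSZ, add(Z, Z)))))
  [7] S(S(S(S(add(SSZ, add(Z, Z))))))
  [8] S(S(S(S(S(add(SZ, add(Z, Z)))))))

Answer: NO — after 8 steps the term is S(S(S(S(S(add(SZ, add(Z, Z))))))), not yet normal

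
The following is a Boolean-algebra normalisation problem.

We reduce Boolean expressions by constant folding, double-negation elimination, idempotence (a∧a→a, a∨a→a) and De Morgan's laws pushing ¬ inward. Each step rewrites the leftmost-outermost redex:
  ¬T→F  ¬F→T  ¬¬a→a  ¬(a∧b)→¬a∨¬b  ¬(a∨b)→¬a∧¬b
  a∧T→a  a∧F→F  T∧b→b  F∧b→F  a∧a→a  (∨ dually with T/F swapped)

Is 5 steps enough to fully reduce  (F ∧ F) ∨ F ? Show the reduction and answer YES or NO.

  start: (F ∧ F) ∨ F
  [1] F ∧ F
  [2] F

Answer: YES — reaches normal form F in 2 ≤ 5 steps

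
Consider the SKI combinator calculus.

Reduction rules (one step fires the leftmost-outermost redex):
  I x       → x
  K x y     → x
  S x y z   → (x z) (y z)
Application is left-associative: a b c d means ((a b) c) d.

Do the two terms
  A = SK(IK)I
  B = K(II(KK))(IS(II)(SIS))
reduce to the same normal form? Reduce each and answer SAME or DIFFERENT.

Term A:
  start: SK(IK)I
  step 1: KI(IKI)
  step 2: I

Term B:
  start: K(II(KK))(IS(II)(SIS))
  step 1: II(KK)
  step 2: I(KK)
  step 3: KK

Answer: DIFFERENT — A ⇓ I, B ⇓ KK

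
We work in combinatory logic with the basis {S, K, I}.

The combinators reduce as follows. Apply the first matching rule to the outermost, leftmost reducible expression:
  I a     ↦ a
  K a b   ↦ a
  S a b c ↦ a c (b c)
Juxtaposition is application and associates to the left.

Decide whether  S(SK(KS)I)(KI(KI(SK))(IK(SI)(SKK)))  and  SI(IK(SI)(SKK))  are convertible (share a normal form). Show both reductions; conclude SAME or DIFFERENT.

Term A:
  start: S(SK(KS)I)(KI(KI(SK))(IK(SI)(SKK)))
  [1] S(KI(KSI))(KI(KI(SK))(IK(SI)(SKK)))
  [2] SI(KI(KI(SK))(IK(SI)(SKK)))
  [3] SI(I(IK(SI)(SKK)))
  [4] SI(IK(SI)(SKK))
  [5] SI(K(SI)(SKK))
  [6] SI(SI)

Term B:
  start: SI(IK(SI)(SKK))
  [1] SI(K(SI)(SKK))
  [2] SI(SI)

Answer: SAME — A ⇓ SI(SI), B ⇓ SI(SI)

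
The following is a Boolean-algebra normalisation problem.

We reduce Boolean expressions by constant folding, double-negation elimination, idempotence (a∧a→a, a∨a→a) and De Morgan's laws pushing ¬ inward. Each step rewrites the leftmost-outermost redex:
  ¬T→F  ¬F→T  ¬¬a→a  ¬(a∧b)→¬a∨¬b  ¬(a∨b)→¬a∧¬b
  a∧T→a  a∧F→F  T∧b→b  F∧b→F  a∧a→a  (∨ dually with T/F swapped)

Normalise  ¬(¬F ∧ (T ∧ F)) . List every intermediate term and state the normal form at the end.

  start: ¬(¬F ∧ (T ∧ F))
  [1] ¬¬F ∨ ¬(T ∧ F)
  [2] F ∨ ¬(T ∧ F)
  [3] ¬(T ∧ F)
  [4] ¬T ∨ ¬F
  [5] F ∨ ¬F
  [6] ¬F
  [7] T

Answer: normal form = T  (in 7 steps)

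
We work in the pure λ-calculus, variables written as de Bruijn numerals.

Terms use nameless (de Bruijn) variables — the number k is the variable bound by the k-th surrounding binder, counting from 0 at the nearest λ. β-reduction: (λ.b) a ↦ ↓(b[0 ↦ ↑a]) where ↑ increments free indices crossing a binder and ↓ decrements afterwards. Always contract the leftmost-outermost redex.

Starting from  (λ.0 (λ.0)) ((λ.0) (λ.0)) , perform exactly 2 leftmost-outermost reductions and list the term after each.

  start: (λ.0 (λ.0)) ((λ.0) (λ.0))
  →1  (λ.0) (λ.0) (λ.0)
  →2  (λ.0) (λ.0)

Answer: after 2 steps: (λ.0) (λ.0)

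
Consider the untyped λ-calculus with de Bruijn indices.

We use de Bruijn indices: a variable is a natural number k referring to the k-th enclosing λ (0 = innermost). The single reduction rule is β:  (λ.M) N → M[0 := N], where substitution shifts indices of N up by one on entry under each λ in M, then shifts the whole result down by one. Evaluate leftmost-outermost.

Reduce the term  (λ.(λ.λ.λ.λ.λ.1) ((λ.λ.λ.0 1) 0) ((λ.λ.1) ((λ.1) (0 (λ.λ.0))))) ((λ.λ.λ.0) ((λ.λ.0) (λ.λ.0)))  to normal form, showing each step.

Answer: normal form = λ.λ.λ.1  (in 3 steps)

Derivation:
  start: (λ.(λ.λ.λ.λ.λ.1) ((λ.λ.λ.0 1) 0) ((λ.λ.1) ((λ.1) (0 (λ.λ.0))))) ((λ.λ.λ.0) ((λ.λ.0) (λ.λ.0)))
  →1  (λ.λ.λ.λ.λ.1) ((λ.λ.λ.0 1) ((λ.λ.λ.0) ((λ.λ.0) (λ.λ.0)))) ((λ.λ.1) ((λ.(λ.λ.λ.0) ((λ.λ.0) (λ.λ.0))) ((λ.λ.λ.0) ((λ.λ.0) (λ.λ.0)) (λ.λ.0))))
  →2  (λ.λ.λ.λ.1) ((λ.λ.1) ((λ.(λ.λ.λ.0) ((λ.λ.0) (λ.λ.0))) ((λ.λ.λ.0) ((λ.λ.0) (λ.λ.0)) (λ.λ.0))))
  →3  λ.λ.λ.1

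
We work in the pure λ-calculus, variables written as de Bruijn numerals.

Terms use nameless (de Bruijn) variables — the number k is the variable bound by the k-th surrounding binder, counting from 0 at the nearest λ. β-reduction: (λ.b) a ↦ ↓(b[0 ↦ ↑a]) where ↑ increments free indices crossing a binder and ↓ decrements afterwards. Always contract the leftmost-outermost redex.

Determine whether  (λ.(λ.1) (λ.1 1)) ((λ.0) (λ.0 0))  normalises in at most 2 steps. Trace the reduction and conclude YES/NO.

Answer: NO — after 2 steps the term is (λ.0) (λ.0 0), not yet normal

Working:
  start: (λ.(λ.1) (λ.1 1)) ((λ.0) (λ.0 0))
  step 1: (λ.(λ.0) (λ.0 0)) (λ.(λ.0) (λ.0 0) ((λ.0) (λ.0 0)))
  step 2: (λ.0) (λ.0 0)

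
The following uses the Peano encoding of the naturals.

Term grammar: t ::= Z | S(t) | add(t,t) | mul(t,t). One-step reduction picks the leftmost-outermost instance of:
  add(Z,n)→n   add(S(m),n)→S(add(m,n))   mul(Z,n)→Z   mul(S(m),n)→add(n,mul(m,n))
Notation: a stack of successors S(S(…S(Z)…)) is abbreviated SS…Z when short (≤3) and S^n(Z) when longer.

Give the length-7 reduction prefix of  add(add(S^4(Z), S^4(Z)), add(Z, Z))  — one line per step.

Answer: after 7 steps: S(S(S(add(S(add(Z, S^4(Z))), add(Z, Z)))))

Reduction:
  start: add(add(S^4(Z), S^4(Z)), add(Z, Z))
  [1] add(S(add(SSSZ, S^4(Z))), add(Z, Z))
  [2] S(add(add(SSSZ, S^4(Z)), add(Z, Z)))
  [3] S(add(S(add(SSZ, S^4(Z))), add(Z, Z)))
  [4] S(S(add(add(SSZ, S^4(Z)), add(Z, Z))))
  [5] S(S(add(S(add(SZ, S^4(Z))), add(Z, Z))))
  [6] S(S(S(add(add(SZ, S^4(Z)), add(Z, Z)))))
  [7] S(S(S(add(S(add(Z, S^4(Z))), add(Z, Z)))))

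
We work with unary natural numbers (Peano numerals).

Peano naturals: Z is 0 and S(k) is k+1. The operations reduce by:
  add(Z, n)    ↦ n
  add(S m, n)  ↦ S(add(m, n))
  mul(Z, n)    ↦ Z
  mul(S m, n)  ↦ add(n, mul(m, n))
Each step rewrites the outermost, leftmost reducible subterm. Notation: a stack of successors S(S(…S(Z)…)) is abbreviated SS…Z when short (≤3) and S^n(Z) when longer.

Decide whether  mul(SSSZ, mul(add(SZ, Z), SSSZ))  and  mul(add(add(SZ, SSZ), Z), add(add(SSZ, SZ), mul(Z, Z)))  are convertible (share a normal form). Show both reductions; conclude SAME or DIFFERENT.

Term A:
  start: mul(SSSZ, mul(add(SZ, Z), SSSZ))
  [1] add(mul(add(SZ, Z), SSSZ), mul(SSZ, mul(add(SZ, Z), SSSZ)))
  [2] add(mul(S(add(Z, Z)), SSSZ), mul(SSZ, mul(add(SZ, Z), SSSZ)))
  [3] add(add(SSSZ, mul(add(Z, Z), SSSZ)), mul(SSZ, mul(add(SZ, Z), SSSZ)))
  [4] add(S(add(SSZ, mul(add(Z, Z), SSSZ))), mul(SSZ, mul(add(SZ, Z), SSSZ)))
  [5] S(add(add(SSZ, mul(add(Z, Z), SSSZ)), mul(SSZ, mul(add(SZ, Z), SSSZ))))
  [6] S(add(S(add(SZ, mul(add(Z, Z), SSSZ))), mul(SSZ, mul(add(SZ, Z), SSSZ))))
  [7] S(S(add(add(SZ, mul(add(Z, Z), SSSZ)), mul(SSZ, mul(add(SZ, Z), SSSZ)))))
  [8] S(S(add(S(add(Z, mul(add(Z, Z), SSSZ))), mul(SSZ, mul(add(SZ, Z), SSSZ)))))
  [9] S(S(S(add(add(Z, mul(add(Z, Z), SSSZ)), mul(SSZ, mul(add(SZ, Z), SSSZ))))))
  [10] S(S(S(add(mul(add(Z, Z), SSSZ), mul(SSZ, mul(add(SZ, Z), SSSZ))))))
  [11] S(S(S(add(mul(Z, SSSZ), mul(SSZ, mul(add(SZ, Z), SSSZ))))))
  [12] S(S(S(add(Z, mul(SSZ, mul(add(SZ, Z), SSSZ))))))
  [13] S(S(S(mul(SSZ, mul(add(SZ, Z), SSSZ)))))
  [14] S(S(S(add(mul(add(SZ, Z), SSSZ), mul(SZ, mul(add(SZ, Z), SSSZ))))))
  [15] S(S(S(add(mul(S(add(Z, Z)), SSSZ), mul(SZ, mul(add(SZ, Z), SSSZ))))))
  [16] S(S(S(add(add(SSSZ, mul(add(Z, Z), SSSZ)), mul(SZ, mul(add(SZ, Z), SSSZ))))))
  [17] S(S(S(add(S(add(SSZ, mul(add(Z, Z), SSSZ))), mul(SZ, mul(add(SZ, Z), SSSZ))))))
  [18] S(S(S(S(add(add(SSZ, mul(add(Z, Z), SSSZ)), mul(SZ, mul(add(SZ, Z), SSSZ)))))))
  [19] S(S(S(S(add(S(add(SZ, mul(add(Z, Z), SSSZ))), mul(SZ, mul(add(SZ, Z), SSSZ)))))))
  [20] S(S(S(S(S(add(add(SZ, mul(add(Z, Z), SSSZ)), mul(SZ, mul(add(SZ, Z), SSSZ))))))))
  [21] S(S(S(S(S(add(S(add(Z, mul(add(Z, Z), SSSZ))), mul(SZ, mul(add(SZ, Z), SSSZ))))))))
  [22] S(S(S(S(S(S(add(add(Z, mul(add(Z, Z), SSSZ)), mul(SZ, mul(add(SZ, Z), SSSZ)))))))))
  [23] S(S(S(S(S(S(add(mul(add(Z, Z), SSSZ), mul(SZ, mul(add(SZ, Z), SSSZ)))))))))
  [24] S(S(S(S(S(S(add(mul(Z, SSSZ), mul(SZ, mul(add(SZ, Z), SSSZ)))))))))
  [25] S(S(S(S(S(S(add(Z, mul(SZ, mul(add(SZ, Z), SSSZ)))))))))
  [26] S(S(S(S(S(S(mul(SZ, mul(add(SZ, Z), SSSZ))))))))
  [27] S(S(S(S(S(S(add(mul(add(SZ, Z), SSSZ), mul(Z, mul(add(SZ, Z), SSSZ)))))))))
  [28] S(S(S(S(S(S(add(mul(S(add(Z, Z)), SSSZ), mul(Z, mul(add(SZ, Z), SSSZ)))))))))
  [29] S(S(S(S(S(S(add(add(SSSZ, mul(add(Z, Z), SSSZ)), mul(Z, mul(add(SZ, Z), SSSZ)))))))))
  [30] S(S(S(S(S(S(add(S(add(SSZ, mul(add(Z, Z), SSSZ))), mul(Z, mul(add(SZ, Z), SSSZ)))))))))
  [31] S(S(S(S(S(S(S(add(add(SSZ, mul(add(Z, Z), SSSZ)), mul(Z, mul(add(SZ, Z), SSSZ))))))))))
  [32] S(S(S(S(S(S(S(add(S(add(SZ, mul(add(Z, Z), SSSZ))), mul(Z, mul(add(SZ, Z), SSSZ))))))))))
  [33] S(S(S(S(S(S(S(S(add(add(SZ, mul(add(Z, Z), SSSZ)), mul(Z, mul(add(SZ, Z), SSSZ)))))))))))
  [34] S(S(S(S(S(S(S(S(add(S(add(Z, mul(add(Z, Z), SSSZ))), mul(Z, mul(add(SZ, Z), SSSZ)))))))))))
  [35] S(S(S(S(S(S(S(S(S(add(add(Z, mul(add(Z, Z), SSSZ)), mul(Z, mul(add(SZ, Z), SSSZ))))))))))))
  [36] S(S(S(S(S(S(S(S(S(add(mul(add(Z, Z), SSSZ), mul(Z, mul(add(SZ, Z), SSSZ))))))))))))
  [37] S(S(S(S(S(S(S(S(S(add(mul(Z, SSSZ), mul(Z, mul(add(SZ, Z), SSSZ))))))))))))
  [38] S(S(S(S(S(S(S(S(S(add(Z, mul(Z, mul(add(SZ, Z), SSSZ))))))))))))
  [39] S(S(S(S(S(S(S(S(S(mul(Z, mul(add(SZ, Z), SSSZ)))))))))))
  [40] S^9(Z)

Term B:
  start: mul(add(add(SZ, SSZ), Z), add(add(SSZ, SZ), mul(Z, Z)))
  [1] mul(add(S(add(Z, SSZ)), Z), add(add(SSZ, SZ), mul(Z, Z)))
  [2] mul(S(add(add(Z, SSZ), Z)), add(add(SSZ, SZ), mul(Z, Z)))
  [3] add(add(add(SSZ, SZ), mul(Z, Z)), mul(add(add(Z, SSZ), Z), add(add(SSZ, SZ), mul(Z, Z))))
  [4] add(add(S(add(SZ, SZ)), mul(Z, Z)), mul(add(add(Z, SSZ), Z), add(add(SSZ, SZ), mul(Z, Z))))
  [5] add(S(add(add(SZ, SZ), mul(Z, Z))), mul(add(add(Z, SSZ), Z), add(add(SSZ, SZ), mul(Z, Z))))
  [6] S(add(add(add(SZ, SZ), mul(Z, Z)), mul(add(add(Z, SSZ), Z), add(add(SSZ, SZ), mul(Z, Z)))))
  [7] S(add(add(S(add(Z, SZ)), mul(Z, Z)), mul(add(add(Z, SSZ), Z), add(add(SSZ, SZ), mul(Z, Z)))))
  [8] S(add(S(add(add(Z, SZ), mul(Z, Z))), mul(add(add(Z, SSZ), Z), add(add(SSZ, SZ), mul(Z, Z)))))
  [9] S(S(add(add(add(Z, SZ), mul(Z, Z)), mul(add(add(Z, SSZ), Z), add(add(SSZ, SZ), mul(Z, Z))))))
  [10] S(S(add(add(SZ, mul(Z, Z)), mul(add(add(Z, SSZ), Z), add(add(SSZ, SZ), mul(Z, Z))))))
  [11] S(S(add(S(add(Z, mul(Z, Z))), mul(add(add(Z, SSZ), Z), add(add(SSZ, SZ), mul(Z, Z))))))
  [12] S(S(S(add(add(Z, mul(Z, Z)), mul(add(add(Z, SSZ), Z), add(add(SSZ, SZ), mul(Z, Z)))))))
  [13] S(S(S(add(mul(Z, Z), mul(add(add(Z, SSZ), Z), add(add(SSZ, SZ), mul(Z, Z)))))))
  [14] S(S(S(add(Z, mul(add(add(Z, SSZ), Z), add(add(SSZ, SZ), mul(Z, Z)))))))
  [15] S(S(S(mul(add(add(Z, SSZ), Z), add(add(SSZ, SZ), mul(Z, Z))))))
  [16] S(S(S(mul(add(SSZ, Z), add(add(SSZ, SZ), mul(Z, Z))))))
  [17] S(S(S(mul(S(add(SZ, Z)), add(add(SSZ, SZ), mul(Z, Z))))))
  [18] S(S(S(add(add(add(SSZ, SZ), mul(Z, Z)), mul(add(SZ, Z), add(add(SSZ, SZ), mul(Z, Z)))))))
  [19] S(S(S(add(add(S(add(SZ, SZ)), mul(Z, Z)), mul(add(SZ, Z), add(add(SSZ, SZ), mul(Z, Z)))))))
  [20] S(S(S(add(S(add(add(SZ, SZ), mul(Z, Z))), mul(add(SZ, Z), add(add(SSZ, SZ), mul(Z, Z)))))))
  [21] S(S(S(S(add(add(add(SZ, SZ), mul(Z, Z)), mul(add(SZ, Z), add(add(SSZ, SZ), mul(Z, Z))))))))
  [22] S(S(S(S(add(add(S(add(Z, SZ)), mul(Z, Z)), mul(add(SZ, Z), add(add(SSZ, SZ), mul(Z, Z))))))))
  [23] S(S(S(S(add(S(add(add(Z, SZ), mul(Z, Z))), mul(add(SZ, Z), add(add(SSZ, SZ), mul(Z, Z))))))))
  [24] S(S(S(S(S(add(add(add(Z, SZ), mul(Z, Z)), mul(add(SZ, Z), add(add(SSZ, SZ), mul(Z, Z)))))))))
  [25] S(S(S(S(S(add(add(SZ, mul(Z, Z)), mul(add(SZ, Z), add(add(SSZ, SZ), mul(Z, Z)))))))))
  [26] S(S(S(S(S(add(S(add(Z, mul(Z, Z))), mul(add(SZ, Z), add(add(SSZ, SZ), mul(Z, Z)))))))))
  [27] S(S(S(S(S(S(add(add(Z, mul(Z, Z)), mul(add(SZ, Z), add(add(SSZ, SZ), mul(Z, Z))))))))))
  [28] S(S(S(S(S(S(add(mul(Z, Z), mul(add(SZ, Z), add(add(SSZ, SZ), mul(Z, Z))))))))))
  [29] S(S(S(S(S(S(add(Z, mul(add(SZ, Z), add(add(SSZ, SZ), mul(Z, Z))))))))))
  [30] S(S(S(S(S(S(mul(add(SZ, Z), add(add(SSZ, SZ), mul(Z, Z)))))))))
  [31] S(S(S(S(S(S(mul(S(add(Z, Z)), add(add(SSZ, SZ), mul(Z, Z)))))))))
  [32] S(S(S(S(S(S(add(add(add(SSZ, SZ), mul(Z, Z)), mul(add(Z, Z), add(add(SSZ, SZ), mul(Z, Z))))))))))
  [33] S(S(S(S(S(S(add(add(S(add(SZ, SZ)), mul(Z, Z)), mul(add(Z, Z), add(add(SSZ, SZ), mul(Z, Z))))))))))
  [34] S(S(S(S(S(S(add(S(add(add(SZ, SZ), mul(Z, Z))), mul(add(Z, Z), add(add(SSZ, SZ), mul(Z, Z))))))))))
  [35] S(S(S(S(S(S(S(add(add(add(SZ, SZ), mul(Z, Z)), mul(add(Z, Z), add(add(SSZ, SZ), mul(Z, Z)))))))))))
  [36] S(S(S(S(S(S(S(add(add(S(add(Z, SZ)), mul(Z, Z)), mul(add(Z, Z), add(add(SSZ, SZ), mul(Z, Z)))))))))))
  [37] S(S(S(S(S(S(S(add(S(add(add(Z, SZ), mul(Z, Z))), mul(add(Z, Z), add(add(SSZ, SZ), mul(Z, Z)))))))))))
  [38] S(S(S(S(S(S(S(S(add(add(add(Z, SZ), mul(Z, Z)), mul(add(Z, Z), add(add(SSZ, SZ), mul(Z, Z))))))))))))
  [39] S(S(S(S(S(S(S(S(add(add(SZ, mul(Z, Z)), mul(add(Z, Z), add(add(SSZ, SZ), mul(Z, Z))))))))))))
  [40] S(S(S(S(S(S(S(S(add(S(add(Z, mul(Z, Z))), mul(add(Z, Z), add(add(SSZ, SZ), mul(Z, Z))))))))))))
  [41] S(S(S(S(S(S(S(S(S(add(add(Z, mul(Z, Z)), mul(add(Z, Z), add(add(SSZ, SZ), mul(Z, Z)))))))))))))
  [42] S(S(S(S(S(S(S(S(S(add(mul(Z, Z), mul(add(Z, Z), add(add(SSZ, SZ), mul(Z, Z)))))))))))))
  [43] S(S(S(S(S(S(S(S(S(add(Z, mul(add(Z, Z), add(add(SSZ, SZ), mul(Z, Z)))))))))))))
  [44] S(S(S(S(S(S(S(S(S(mul(add(Z, Z), add(add(SSZ, SZ), mul(Z, Z))))))))))))
  [45] S(S(S(S(S(S(S(S(S(mul(Z, add(add(SSZ, SZ), mul(Z, Z))))))))))))
  [46] S^9(Z)

Answer: SAME — A ⇓ S^9(Z), B ⇓ S^9(Z)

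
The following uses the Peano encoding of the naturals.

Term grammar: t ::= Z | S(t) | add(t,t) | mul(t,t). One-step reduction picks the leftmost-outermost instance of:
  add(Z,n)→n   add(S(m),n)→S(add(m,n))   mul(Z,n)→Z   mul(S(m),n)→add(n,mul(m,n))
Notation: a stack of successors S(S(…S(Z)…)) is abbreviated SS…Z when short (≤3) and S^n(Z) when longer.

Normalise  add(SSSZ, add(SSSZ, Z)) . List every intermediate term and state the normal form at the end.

Answer: normal form = S^6(Z)  (in 8 steps)

Reduction:
  start: add(SSSZ, add(SSSZ, Z))
  step 1: S(add(SSZ, add(SSSZ, Z)))
  step 2: S(S(add(SZ, add(SSSZ, Z))))
  step 3: S(S(S(add(Z, add(SSSZ, Z)))))
  step 4: S(S(S(add(SSSZ, Z))))
  step 5: S(S(S(S(add(SSZ, Z)))))
  step 6: S(S(S(S(S(add(SZ, Z))))))
  step 7: S(S(S(S(S(S(add(Z, Z)))))))
  step 8: S^6(Z)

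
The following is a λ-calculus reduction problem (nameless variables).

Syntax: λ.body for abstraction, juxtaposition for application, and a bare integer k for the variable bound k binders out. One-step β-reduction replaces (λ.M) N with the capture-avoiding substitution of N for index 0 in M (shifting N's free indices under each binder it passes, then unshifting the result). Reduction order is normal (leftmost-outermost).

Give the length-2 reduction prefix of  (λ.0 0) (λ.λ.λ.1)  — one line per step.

  start: (λ.0 0) (λ.λ.λ.1)
  [1] (λ.λ.λ.1) (λ.λ.λ.1)
  [2] λ.λ.1

Answer: after 2 steps: λ.λ.1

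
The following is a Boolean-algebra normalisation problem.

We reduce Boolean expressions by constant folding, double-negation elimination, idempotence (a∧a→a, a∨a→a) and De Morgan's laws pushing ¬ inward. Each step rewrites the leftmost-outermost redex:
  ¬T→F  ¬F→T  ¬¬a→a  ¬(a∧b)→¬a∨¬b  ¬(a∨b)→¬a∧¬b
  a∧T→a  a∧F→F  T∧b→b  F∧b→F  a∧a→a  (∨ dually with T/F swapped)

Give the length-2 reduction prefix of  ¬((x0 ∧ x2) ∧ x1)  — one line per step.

  start: ¬((x0 ∧ x2) ∧ x1)
  [1] ¬(x0 ∧ x2) ∨ ¬x1
  [2] (¬x0 ∨ ¬x2) ∨ ¬x1

Answer: after 2 steps: (¬x0 ∨ ¬x2) ∨ ¬x1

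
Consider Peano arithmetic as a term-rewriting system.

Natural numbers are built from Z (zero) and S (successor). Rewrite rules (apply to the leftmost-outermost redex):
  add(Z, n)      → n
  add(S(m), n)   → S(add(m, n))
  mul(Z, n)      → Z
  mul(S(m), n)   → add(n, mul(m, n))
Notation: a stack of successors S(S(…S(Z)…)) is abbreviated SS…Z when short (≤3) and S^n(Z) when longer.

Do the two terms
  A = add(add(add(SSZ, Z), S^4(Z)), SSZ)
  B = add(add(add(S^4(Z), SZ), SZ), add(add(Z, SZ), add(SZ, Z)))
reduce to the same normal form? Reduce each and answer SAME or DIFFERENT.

Answer: SAME — A ⇓ S^8(Z), B ⇓ S^8(Z)

Working:
Term A:
  start: add(add(add(SSZ, Z), S^4(Z)), SSZ)
  step 1: add(add(S(add(SZ, Z)), S^4(Z)), SSZ)
  step 2: add(S(add(add(SZ, Z), S^4(Z))), SSZ)
  step 3: S(add(add(add(SZ, Z), S^4(Z)), SSZ))
  step 4: S(add(add(S(add(Z, Z)), S^4(Z)), SSZ))
  step 5: S(add(S(add(add(Z, Z), S^4(Z))), SSZ))
  step 6: S(S(add(add(add(Z, Z), S^4(Z)), SSZ)))
  step 7: S(S(add(add(Z, S^4(Z)), SSZ)))
  step 8: S(S(add(S^4(Z), SSZ)))
  step 9: S(S(S(add(SSSZ, SSZ))))
  step 10: S(S(S(S(add(SSZ, SSZ)))))
  step 11: S(S(S(S(S(add(SZ, SSZ))))))
  step 12: S(S(S(S(S(S(add(Z, SSZ)))))))
  step 13: S^8(Z)

Term B:
  start: add(add(add(S^4(Z), SZ), SZ), add(add(Z, SZ), add(SZ, Z)))
  step 1: add(add(S(add(SSSZ, SZ)), SZ), add(add(Z, SZ), add(SZ, Z)))
  step 2: add(S(add(add(SSSZ, SZ), SZ)), add(add(Z, SZ), add(SZ, Z)))
  step 3: S(add(add(add(SSSZ, SZ), SZ), add(add(Z, SZ), add(SZ, Z))))
  step 4: S(add(add(S(add(SSZ, SZ)), SZ), add(add(Z, SZ), add(SZ, Z))))
  step 5: S(add(S(add(add(SSZ, SZ), SZ)), add(add(Z, SZ), add(SZ, Z))))
  step 6: S(S(add(add(add(SSZ, SZ), SZ), add(add(Z, SZ), add(SZ, Z)))))
  step 7: S(S(add(add(S(add(SZ, SZ)), SZ), add(add(Z, SZ), add(SZ, Z)))))
  step 8: S(S(add(S(add(add(SZ, SZ), SZ)), add(add(Z, SZ), add(SZ, Z)))))
  step 9: S(S(S(add(add(add(SZ, SZ), SZ), add(add(Z, SZ), add(SZ, Z))))))
  step 10: S(S(S(add(add(S(add(Z, SZ)), SZ), add(add(Z, SZ), add(SZ, Z))))))
  step 11: S(S(S(add(S(add(add(Z, SZ), SZ)), add(add(Z, SZ), add(SZ, Z))))))
  step 12: S(S(S(S(add(add(add(Z, SZ), SZ), add(add(Z, SZ), add(SZ, Z)))))))
  step 13: S(S(S(S(add(add(SZ, SZ), add(add(Z, SZ), add(SZ, Z)))))))
  step 14: S(S(S(S(add(S(add(Z, SZ)), add(add(Z, SZ), add(SZ, Z)))))))
  step 15: S(S(S(S(S(add(add(Z, SZ), add(add(Z, SZ), add(SZ, Z))))))))
  step 16: S(S(S(S(S(add(SZ, add(add(Z, SZ), add(SZ, Z))))))))
  step 17: S(S(S(S(S(S(add(Z, add(add(Z, SZ), add(SZ, Z)))))))))
  step 18: S(S(S(S(S(S(add(add(Z, SZ), add(SZ, Z))))))))
  step 19: S(S(S(S(S(S(add(SZ, add(SZ, Z))))))))
  step 20: S(S(S(S(S(S(S(add(Z, add(SZ, Z)))))))))
  step 21: S(S(S(S(S(S(S(add(SZ, Z))))))))
  step 22: S(S(S(S(S(S(S(S(add(Z, Z)))))))))
  step 23: S^8(Z)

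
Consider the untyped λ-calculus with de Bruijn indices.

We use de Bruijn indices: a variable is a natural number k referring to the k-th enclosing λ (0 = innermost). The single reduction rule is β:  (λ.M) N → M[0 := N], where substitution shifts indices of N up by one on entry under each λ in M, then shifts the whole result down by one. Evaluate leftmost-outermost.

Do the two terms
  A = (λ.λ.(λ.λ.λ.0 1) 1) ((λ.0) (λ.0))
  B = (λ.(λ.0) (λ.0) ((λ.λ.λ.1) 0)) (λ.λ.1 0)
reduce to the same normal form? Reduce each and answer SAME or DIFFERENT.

Term A:
  start: (λ.λ.(λ.λ.λ.0 1) 1) ((λ.0) (λ.0))
  [1] λ.(λ.λ.λ.0 1) ((λ.0) (λ.0))
  [2] λ.λ.λ.0 1

Term B:
  start: (λ.(λ.0) (λ.0) ((λ.λ.λ.1) 0)) (λ.λ.1 0)
  [1] (λ.0) (λ.0) ((λ.λ.λ.1) (λ.λ.1 0))
  [2] (λ.0) ((λ.λ.λ.1) (λ.λ.1 0))
  [3] (λ.λ.λ.1) (λ.λ.1 0)
  [4] λ.λ.1

Answer: DIFFERENT — A ⇓ λ.λ.λ.0 1, B ⇓ λ.λ.1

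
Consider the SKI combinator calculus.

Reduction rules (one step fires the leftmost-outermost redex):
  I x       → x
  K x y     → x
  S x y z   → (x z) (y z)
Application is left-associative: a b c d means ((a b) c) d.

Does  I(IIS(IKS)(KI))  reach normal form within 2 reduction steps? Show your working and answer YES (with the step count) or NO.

Answer: NO — after 2 steps the term is IS(IKS)(KI), not yet normal

Derivation:
  start: I(IIS(IKS)(KI))
  step 1: IIS(IKS)(KI)
  step 2: IS(IKS)(KI)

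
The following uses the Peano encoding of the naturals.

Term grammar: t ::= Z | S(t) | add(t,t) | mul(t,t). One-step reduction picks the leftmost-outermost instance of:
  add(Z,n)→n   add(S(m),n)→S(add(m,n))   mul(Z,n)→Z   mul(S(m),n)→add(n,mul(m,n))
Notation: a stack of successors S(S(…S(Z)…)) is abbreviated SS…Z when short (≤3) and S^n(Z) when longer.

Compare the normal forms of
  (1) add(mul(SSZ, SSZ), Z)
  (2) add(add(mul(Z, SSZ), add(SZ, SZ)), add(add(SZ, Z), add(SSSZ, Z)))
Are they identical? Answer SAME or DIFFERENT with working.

Term A:
  start: add(mul(SSZ, SSZ), Z)
  [1] add(add(SSZ, mul(SZ, SSZ)), Z)
  [2] add(S(add(SZ, mul(SZ, SSZ))), Z)
  [3] S(add(add(SZ, mul(SZ, SSZ)), Z))
  [4] S(add(S(add(Z, mul(SZ, SSZ))), Z))
  [5] S(S(add(add(Z, mul(SZ, SSZ)), Z)))
  [6] S(S(add(mul(SZ, SSZ), Z)))
  [7] S(S(add(add(SSZ, mul(Z, SSZ)), Z)))
  [8] S(S(add(S(add(SZ, mul(Z, SSZ))), Z)))
  [9] S(S(S(add(add(SZ, mul(Z, SSZ)), Z))))
  [10] S(S(S(add(S(add(Z, mul(Z, SSZ))), Z))))
  [11] S(S(S(S(add(add(Z, mul(Z, SSZ)), Z)))))
  [12] S(S(S(S(add(mul(Z, SSZ), Z)))))
  [13] S(S(S(S(add(Z, Z)))))
  [14] S^4(Z)

Term B:
  start: add(add(mul(Z, SSZ), add(SZ, SZ)), add(add(SZ, Z), add(SSSZ, Z)))
  [1] add(add(Z, add(SZ, SZ)), add(add(SZ, Z), add(SSSZ, Z)))
  [2] add(add(SZ, SZ), add(add(SZ, Z), add(SSSZ, Z)))
  [3] add(S(add(Z, SZ)), add(add(SZ, Z), add(SSSZ, Z)))
  [4] S(add(add(Z, SZ), add(add(SZ, Z), add(SSSZ, Z))))
  [5] S(add(SZ, add(add(SZ, Z), add(SSSZ, Z))))
  [6] S(S(add(Z, add(add(SZ, Z), add(SSSZ, Z)))))
  [7] S(S(add(add(SZ, Z), add(SSSZ, Z))))
  [8] S(S(add(S(add(Z, Z)), add(SSSZ, Z))))
  [9] S(S(S(add(add(Z, Z), add(SSSZ, Z)))))
  [10] S(S(S(add(Z, add(SSSZ, Z)))))
  [11] S(S(S(add(SSSZ, Z))))
  [12] S(S(S(S(add(SSZ, Z)))))
  [13] S(S(S(S(S(add(SZ, Z))))))
  [14] S(S(S(S(S(S(add(Z, Z)))))))
  [15] S^6(Z)

Answer: DIFFERENT — A ⇓ S^4(Z), B ⇓ S^6(Z)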